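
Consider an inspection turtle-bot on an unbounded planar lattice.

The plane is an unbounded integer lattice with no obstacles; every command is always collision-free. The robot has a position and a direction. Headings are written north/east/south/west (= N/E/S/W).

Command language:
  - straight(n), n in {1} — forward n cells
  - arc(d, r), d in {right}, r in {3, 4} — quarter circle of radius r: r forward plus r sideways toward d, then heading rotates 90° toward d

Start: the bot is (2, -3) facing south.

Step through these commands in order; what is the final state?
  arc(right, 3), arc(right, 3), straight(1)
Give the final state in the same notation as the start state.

(-4, -2) facing north

t0: (2, -3) facing south
1. arc(right, 3) → (-1, -6) facing west
2. arc(right, 3) → (-4, -3) facing north
3. straight(1) → (-4, -2) facing north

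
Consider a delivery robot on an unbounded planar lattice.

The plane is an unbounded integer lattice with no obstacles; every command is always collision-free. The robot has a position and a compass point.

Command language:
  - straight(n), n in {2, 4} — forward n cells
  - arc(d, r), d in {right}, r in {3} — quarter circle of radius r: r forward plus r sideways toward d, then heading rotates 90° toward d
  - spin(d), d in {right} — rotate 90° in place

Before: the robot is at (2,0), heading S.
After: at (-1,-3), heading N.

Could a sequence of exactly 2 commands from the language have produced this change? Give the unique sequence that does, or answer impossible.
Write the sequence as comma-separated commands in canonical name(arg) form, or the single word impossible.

arc(right, 3), spin(right)

key: order matters: swapping arc(right, 3) and spin(right) lands elsewhere
initial: at (2,0), heading S
[1] after arc(right, 3): at (-1,-3), heading W
[2] after spin(right): at (-1,-3), heading N
uniquely the one of 16 2-step routes that fits.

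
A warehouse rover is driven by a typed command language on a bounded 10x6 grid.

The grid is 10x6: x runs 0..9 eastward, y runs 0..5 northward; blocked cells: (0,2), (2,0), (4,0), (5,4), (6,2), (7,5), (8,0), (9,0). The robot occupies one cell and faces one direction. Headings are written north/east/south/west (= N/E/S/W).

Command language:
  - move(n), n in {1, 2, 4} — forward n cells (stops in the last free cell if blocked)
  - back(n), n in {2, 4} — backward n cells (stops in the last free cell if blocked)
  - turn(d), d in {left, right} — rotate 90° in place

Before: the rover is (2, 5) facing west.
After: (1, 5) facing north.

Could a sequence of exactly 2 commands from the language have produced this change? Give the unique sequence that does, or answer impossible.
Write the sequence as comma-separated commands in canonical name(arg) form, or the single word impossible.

move(1), turn(right)

key: order matters: swapping move(1) and turn(right) lands elsewhere
initial: (2, 5) facing west
1. move(1) → (1, 5) facing west
2. turn(right) → (1, 5) facing north
all 49 alternatives checked — unique.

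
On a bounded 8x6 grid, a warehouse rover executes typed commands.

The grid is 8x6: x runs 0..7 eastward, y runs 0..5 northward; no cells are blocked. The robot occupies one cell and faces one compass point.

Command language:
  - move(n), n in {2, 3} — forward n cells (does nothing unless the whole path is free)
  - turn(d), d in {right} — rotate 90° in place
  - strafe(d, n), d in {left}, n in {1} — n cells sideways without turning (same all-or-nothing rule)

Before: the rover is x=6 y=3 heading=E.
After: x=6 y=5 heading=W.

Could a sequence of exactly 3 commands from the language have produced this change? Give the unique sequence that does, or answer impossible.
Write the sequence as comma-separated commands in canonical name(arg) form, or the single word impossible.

impossible

every 3-command combo misses the target.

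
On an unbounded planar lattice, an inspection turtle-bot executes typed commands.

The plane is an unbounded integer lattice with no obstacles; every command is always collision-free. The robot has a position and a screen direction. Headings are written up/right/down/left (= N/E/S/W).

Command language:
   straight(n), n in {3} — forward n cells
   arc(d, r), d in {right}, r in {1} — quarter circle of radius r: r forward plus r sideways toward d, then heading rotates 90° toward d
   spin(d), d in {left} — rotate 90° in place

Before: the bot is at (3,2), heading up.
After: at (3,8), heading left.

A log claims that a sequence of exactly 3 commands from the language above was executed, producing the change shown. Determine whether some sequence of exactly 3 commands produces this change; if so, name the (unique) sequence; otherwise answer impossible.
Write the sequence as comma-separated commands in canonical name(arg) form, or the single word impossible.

straight(3), straight(3), spin(left)

key: running spin(left) before straight(3) would end elsewhere — order is forced
from: at (3,2), heading up
[1] after straight(3): at (3,5), heading up
[2] after straight(3): at (3,8), heading up
[3] after spin(left): at (3,8), heading left
no other 3-command option fits: unique.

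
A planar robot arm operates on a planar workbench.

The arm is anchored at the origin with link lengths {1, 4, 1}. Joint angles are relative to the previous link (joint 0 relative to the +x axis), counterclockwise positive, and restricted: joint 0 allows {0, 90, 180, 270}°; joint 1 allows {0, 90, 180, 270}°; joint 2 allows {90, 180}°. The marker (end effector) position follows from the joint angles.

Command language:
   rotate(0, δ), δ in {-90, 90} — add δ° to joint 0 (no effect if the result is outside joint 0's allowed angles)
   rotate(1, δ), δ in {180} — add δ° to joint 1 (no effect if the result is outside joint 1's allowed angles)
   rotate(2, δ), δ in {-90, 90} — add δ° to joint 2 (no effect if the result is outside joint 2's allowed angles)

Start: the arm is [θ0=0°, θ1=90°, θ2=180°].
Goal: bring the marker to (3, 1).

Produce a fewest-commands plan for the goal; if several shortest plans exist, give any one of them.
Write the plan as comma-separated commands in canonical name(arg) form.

t0: [θ0=0°, θ1=90°, θ2=180°]
t=1 rotate(1, 180) ⇒ [θ0=0°, θ1=270°, θ2=180°]
t=2 rotate(0, 90) ⇒ [θ0=90°, θ1=270°, θ2=180°]
shorter routes all fall short; 2 is best.

rotate(1, 180), rotate(0, 90)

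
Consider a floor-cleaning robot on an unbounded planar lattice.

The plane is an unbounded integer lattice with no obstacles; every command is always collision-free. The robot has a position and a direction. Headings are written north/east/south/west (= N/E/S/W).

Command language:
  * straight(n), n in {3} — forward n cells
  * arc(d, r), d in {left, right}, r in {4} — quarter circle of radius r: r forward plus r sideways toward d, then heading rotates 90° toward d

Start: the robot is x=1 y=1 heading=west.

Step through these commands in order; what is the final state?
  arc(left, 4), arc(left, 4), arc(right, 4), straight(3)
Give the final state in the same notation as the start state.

x=5 y=-14 heading=south

start: x=1 y=1 heading=west
t=1 arc(left, 4) ⇒ x=-3 y=-3 heading=south
t=2 arc(left, 4) ⇒ x=1 y=-7 heading=east
t=3 arc(right, 4) ⇒ x=5 y=-11 heading=south
t=4 straight(3) ⇒ x=5 y=-14 heading=south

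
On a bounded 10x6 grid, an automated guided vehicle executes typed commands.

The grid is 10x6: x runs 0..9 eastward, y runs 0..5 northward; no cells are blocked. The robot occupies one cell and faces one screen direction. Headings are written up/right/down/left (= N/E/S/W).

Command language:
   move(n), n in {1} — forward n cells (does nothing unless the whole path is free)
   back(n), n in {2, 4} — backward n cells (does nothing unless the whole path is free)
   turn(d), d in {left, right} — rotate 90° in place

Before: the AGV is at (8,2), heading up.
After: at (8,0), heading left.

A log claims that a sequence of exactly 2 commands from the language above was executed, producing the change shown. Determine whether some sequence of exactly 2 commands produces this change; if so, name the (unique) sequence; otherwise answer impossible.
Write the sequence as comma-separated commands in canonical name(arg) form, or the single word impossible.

key: position moved to (8,0) AND the heading swung to W — translation plus rotation needed
start: at (8,2), heading up
step 1 (back(2)): at (8,0), heading up
step 2 (turn(left)): at (8,0), heading left
no rival 2-sequence matches.

back(2), turn(left)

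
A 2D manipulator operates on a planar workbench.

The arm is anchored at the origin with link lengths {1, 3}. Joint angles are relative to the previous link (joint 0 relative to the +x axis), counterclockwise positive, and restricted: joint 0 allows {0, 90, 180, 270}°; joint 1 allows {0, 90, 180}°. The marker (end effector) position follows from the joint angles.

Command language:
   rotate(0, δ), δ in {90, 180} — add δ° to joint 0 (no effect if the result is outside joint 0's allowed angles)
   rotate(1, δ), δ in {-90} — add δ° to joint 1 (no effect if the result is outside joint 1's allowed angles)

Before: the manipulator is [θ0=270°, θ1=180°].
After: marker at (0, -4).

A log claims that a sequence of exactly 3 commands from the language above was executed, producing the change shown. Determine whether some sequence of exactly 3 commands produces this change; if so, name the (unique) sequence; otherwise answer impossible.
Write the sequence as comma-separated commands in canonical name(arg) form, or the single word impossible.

rotate(1, -90), rotate(1, -90), rotate(1, -90)

t0: [θ0=270°, θ1=180°]
1. rotate(1, -90) → [θ0=270°, θ1=90°]
2. rotate(1, -90) → [θ0=270°, θ1=0°]
3. rotate(1, -90) → [θ0=270°, θ1=0°]
no rival 3-sequence matches.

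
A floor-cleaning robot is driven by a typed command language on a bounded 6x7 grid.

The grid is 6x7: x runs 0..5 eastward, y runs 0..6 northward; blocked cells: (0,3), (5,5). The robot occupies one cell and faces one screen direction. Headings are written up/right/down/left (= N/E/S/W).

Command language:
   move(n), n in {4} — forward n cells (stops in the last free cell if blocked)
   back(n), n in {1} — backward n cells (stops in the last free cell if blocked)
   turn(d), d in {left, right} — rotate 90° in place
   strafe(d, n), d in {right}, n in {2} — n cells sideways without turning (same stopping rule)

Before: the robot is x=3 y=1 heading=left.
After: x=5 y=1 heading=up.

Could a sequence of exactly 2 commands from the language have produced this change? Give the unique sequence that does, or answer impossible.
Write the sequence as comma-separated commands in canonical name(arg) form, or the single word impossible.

turn(right), strafe(right, 2)

key: position moved to (5,1) AND the heading swung to N — translation plus rotation needed
start: x=3 y=1 heading=left
[1] after turn(right): x=3 y=1 heading=up
[2] after strafe(right, 2): x=5 y=1 heading=up
no other 2-command option fits: unique.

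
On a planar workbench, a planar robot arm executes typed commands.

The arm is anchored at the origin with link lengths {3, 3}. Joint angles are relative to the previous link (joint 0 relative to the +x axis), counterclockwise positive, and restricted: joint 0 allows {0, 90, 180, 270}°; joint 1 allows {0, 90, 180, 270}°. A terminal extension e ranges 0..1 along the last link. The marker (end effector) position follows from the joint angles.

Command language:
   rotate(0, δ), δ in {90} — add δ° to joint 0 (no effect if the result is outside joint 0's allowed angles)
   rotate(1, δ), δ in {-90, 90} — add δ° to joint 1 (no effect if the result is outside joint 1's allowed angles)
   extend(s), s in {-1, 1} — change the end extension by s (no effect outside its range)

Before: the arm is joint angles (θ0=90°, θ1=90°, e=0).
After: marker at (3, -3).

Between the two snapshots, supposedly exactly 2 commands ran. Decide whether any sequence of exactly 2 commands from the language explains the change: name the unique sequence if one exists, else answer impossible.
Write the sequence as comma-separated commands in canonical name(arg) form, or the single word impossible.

begin: joint angles (θ0=90°, θ1=90°, e=0)
1. rotate(0, 90) → joint angles (θ0=180°, θ1=90°, e=0)
2. rotate(0, 90) → joint angles (θ0=270°, θ1=90°, e=0)
no other 2-command option fits: unique.

rotate(0, 90), rotate(0, 90)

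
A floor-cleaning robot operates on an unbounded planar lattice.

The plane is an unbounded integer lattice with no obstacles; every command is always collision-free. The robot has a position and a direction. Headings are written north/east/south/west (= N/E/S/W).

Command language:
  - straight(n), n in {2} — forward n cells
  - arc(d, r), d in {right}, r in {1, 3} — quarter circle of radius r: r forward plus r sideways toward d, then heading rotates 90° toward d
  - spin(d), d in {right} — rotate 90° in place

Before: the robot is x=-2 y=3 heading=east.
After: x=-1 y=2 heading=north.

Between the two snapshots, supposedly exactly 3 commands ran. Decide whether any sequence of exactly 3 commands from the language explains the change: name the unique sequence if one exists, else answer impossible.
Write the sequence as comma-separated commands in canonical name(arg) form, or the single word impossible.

key: cell and facing (now N) both changed — the 3 commands mix motion and turning
start: x=-2 y=3 heading=east
t=1 arc(right, 1) ⇒ x=-1 y=2 heading=south
t=2 spin(right) ⇒ x=-1 y=2 heading=west
t=3 spin(right) ⇒ x=-1 y=2 heading=north
no other 3-command option fits: unique.

arc(right, 1), spin(right), spin(right)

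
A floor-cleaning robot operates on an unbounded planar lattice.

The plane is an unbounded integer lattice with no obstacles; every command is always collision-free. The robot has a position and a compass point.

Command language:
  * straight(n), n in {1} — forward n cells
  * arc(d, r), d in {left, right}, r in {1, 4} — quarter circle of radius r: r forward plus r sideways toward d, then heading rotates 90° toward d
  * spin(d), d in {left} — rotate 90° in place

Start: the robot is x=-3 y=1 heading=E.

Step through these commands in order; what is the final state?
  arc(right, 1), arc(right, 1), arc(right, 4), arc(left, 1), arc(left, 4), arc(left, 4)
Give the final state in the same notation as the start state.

x=-8 y=-4 heading=E

initial: x=-3 y=1 heading=E
step 1 (arc(right, 1)): x=-2 y=0 heading=S
step 2 (arc(right, 1)): x=-3 y=-1 heading=W
step 3 (arc(right, 4)): x=-7 y=3 heading=N
step 4 (arc(left, 1)): x=-8 y=4 heading=W
step 5 (arc(left, 4)): x=-12 y=0 heading=S
step 6 (arc(left, 4)): x=-8 y=-4 heading=E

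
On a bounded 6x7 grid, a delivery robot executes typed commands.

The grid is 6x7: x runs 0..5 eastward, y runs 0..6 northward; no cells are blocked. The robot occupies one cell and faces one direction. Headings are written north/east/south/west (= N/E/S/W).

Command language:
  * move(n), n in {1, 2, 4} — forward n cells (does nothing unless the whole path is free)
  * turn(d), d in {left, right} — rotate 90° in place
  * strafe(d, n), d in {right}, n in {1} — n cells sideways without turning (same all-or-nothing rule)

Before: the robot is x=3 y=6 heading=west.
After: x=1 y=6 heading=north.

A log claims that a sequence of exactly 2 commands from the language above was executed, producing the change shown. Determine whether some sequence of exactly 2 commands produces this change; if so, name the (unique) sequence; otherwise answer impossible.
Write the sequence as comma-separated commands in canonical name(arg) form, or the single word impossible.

move(2), turn(right)

key: position moved to (1,6) AND the heading swung to N — translation plus rotation needed
from: x=3 y=6 heading=west
[1] after move(2): x=1 y=6 heading=west
[2] after turn(right): x=1 y=6 heading=north
uniquely the one of 36 2-step routes that fits.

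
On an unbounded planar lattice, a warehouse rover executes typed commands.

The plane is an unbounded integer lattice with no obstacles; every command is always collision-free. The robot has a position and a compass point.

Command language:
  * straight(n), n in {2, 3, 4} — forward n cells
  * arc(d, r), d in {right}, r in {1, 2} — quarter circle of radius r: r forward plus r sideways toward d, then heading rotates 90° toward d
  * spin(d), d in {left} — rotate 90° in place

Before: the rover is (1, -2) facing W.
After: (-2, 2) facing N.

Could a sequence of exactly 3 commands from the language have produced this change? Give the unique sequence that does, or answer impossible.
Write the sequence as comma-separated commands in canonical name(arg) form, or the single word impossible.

straight(2), arc(right, 1), straight(3)

key: position moved to (-2,2) AND the heading swung to N — translation plus rotation needed
start: (1, -2) facing W
t=1 straight(2) ⇒ (-1, -2) facing W
t=2 arc(right, 1) ⇒ (-2, -1) facing N
t=3 straight(3) ⇒ (-2, 2) facing N
no rival 3-sequence matches.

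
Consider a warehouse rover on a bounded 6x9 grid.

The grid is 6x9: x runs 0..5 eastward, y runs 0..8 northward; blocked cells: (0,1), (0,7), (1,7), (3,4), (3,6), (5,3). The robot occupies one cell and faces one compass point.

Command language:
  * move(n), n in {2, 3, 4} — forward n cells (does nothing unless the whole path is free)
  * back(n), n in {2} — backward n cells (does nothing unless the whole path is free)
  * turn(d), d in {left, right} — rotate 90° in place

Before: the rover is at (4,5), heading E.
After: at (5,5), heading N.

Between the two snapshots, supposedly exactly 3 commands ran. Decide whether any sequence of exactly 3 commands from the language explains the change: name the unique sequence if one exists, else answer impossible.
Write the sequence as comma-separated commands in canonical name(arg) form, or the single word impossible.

back(2), move(3), turn(left)

key: order matters: swapping back(2) and turn(left) lands elsewhere
initial: at (4,5), heading E
t=1 back(2) ⇒ at (2,5), heading E
t=2 move(3) ⇒ at (5,5), heading E
t=3 turn(left) ⇒ at (5,5), heading N
no other 3-command option fits: unique.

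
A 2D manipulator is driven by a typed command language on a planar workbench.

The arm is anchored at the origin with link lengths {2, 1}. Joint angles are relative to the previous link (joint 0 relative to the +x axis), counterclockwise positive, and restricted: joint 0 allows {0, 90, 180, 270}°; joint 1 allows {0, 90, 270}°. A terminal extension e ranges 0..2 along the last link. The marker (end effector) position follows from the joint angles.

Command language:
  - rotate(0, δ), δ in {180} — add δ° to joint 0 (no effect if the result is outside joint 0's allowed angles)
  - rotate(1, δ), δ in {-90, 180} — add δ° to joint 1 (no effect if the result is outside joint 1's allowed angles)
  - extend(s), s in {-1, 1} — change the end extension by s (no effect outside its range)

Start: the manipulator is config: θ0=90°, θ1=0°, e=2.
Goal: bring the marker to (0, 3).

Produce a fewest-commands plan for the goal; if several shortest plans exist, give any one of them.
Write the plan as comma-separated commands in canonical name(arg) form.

extend(-1), extend(-1)

start: config: θ0=90°, θ1=0°, e=2
[1] after extend(-1): config: θ0=90°, θ1=0°, e=1
[2] after extend(-1): config: θ0=90°, θ1=0°, e=0
minimal: 2 command(s), checked below 2.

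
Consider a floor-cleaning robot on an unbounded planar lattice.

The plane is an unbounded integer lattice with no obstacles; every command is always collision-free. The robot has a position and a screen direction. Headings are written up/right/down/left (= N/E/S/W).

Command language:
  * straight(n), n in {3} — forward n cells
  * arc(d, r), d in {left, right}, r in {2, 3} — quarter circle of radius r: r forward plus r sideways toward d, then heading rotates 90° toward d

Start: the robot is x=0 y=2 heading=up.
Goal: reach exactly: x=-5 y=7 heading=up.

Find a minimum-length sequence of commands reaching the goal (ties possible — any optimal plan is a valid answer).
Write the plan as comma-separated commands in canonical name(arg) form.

from: x=0 y=2 heading=up
[1] after arc(left, 2): x=-2 y=4 heading=left
[2] after arc(right, 3): x=-5 y=7 heading=up
minimal: 2 command(s), checked below 2.

arc(left, 2), arc(right, 3)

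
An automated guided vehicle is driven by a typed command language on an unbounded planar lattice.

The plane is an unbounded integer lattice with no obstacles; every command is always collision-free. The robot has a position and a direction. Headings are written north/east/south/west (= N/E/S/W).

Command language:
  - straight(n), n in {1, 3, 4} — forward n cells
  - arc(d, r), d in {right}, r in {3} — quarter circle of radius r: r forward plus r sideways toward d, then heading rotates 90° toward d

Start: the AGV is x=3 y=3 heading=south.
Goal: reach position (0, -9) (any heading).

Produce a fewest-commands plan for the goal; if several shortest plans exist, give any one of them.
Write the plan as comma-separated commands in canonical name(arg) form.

straight(1), straight(4), straight(4), arc(right, 3)

t0: x=3 y=3 heading=south
step 1 (straight(1)): x=3 y=2 heading=south
step 2 (straight(4)): x=3 y=-2 heading=south
step 3 (straight(4)): x=3 y=-6 heading=south
step 4 (arc(right, 3)): x=0 y=-9 heading=west
no 3-step plan works, so 4 is optimal.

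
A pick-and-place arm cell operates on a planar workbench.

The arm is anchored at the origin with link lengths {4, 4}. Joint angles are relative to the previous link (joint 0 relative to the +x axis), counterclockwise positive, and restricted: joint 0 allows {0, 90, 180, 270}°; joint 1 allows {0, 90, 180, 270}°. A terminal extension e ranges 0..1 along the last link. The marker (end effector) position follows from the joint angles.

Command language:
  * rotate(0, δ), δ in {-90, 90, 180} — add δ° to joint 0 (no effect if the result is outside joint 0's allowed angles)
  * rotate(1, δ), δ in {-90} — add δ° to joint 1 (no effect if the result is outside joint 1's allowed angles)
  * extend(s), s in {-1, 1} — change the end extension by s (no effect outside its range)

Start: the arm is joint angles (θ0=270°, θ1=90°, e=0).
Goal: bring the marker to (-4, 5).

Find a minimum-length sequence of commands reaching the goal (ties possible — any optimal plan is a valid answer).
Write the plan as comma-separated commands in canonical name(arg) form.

rotate(1, -90), rotate(1, -90), rotate(0, -90), extend(1)

from: joint angles (θ0=270°, θ1=90°, e=0)
[1] after rotate(1, -90): joint angles (θ0=270°, θ1=0°, e=0)
[2] after rotate(1, -90): joint angles (θ0=270°, θ1=270°, e=0)
[3] after rotate(0, -90): joint angles (θ0=180°, θ1=270°, e=0)
[4] after extend(1): joint angles (θ0=180°, θ1=270°, e=1)
shorter routes all fall short; 4 is best.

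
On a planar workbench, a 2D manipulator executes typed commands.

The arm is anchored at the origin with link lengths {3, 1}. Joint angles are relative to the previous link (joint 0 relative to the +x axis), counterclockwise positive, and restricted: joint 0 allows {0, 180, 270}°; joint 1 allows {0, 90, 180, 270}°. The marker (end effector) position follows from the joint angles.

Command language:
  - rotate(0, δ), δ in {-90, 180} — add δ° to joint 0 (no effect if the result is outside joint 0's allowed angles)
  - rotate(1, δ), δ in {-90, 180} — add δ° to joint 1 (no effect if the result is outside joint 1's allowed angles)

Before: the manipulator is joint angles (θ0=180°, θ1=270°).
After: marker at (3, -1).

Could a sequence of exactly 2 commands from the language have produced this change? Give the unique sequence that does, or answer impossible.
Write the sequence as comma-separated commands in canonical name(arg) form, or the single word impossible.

rotate(0, -90), rotate(0, 180)

key: order matters: swapping rotate(0, -90) and rotate(0, 180) lands elsewhere
begin: joint angles (θ0=180°, θ1=270°)
[1] after rotate(0, -90): joint angles (θ0=180°, θ1=270°)
[2] after rotate(0, 180): joint angles (θ0=0°, θ1=270°)
no rival 2-sequence matches.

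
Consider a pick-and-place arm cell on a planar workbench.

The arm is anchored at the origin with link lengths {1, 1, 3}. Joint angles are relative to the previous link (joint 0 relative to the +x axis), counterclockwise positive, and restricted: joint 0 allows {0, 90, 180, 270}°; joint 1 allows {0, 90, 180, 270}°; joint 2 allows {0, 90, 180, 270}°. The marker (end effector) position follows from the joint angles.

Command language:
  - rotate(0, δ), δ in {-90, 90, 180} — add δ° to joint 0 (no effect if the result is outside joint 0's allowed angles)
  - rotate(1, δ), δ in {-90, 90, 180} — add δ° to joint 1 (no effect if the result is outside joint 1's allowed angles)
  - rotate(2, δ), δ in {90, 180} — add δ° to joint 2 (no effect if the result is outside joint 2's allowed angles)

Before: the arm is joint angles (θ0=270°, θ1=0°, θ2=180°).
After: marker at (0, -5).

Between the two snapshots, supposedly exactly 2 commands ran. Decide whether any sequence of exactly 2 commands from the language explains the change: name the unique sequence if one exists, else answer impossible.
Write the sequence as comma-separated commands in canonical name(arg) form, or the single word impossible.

rotate(2, 90), rotate(2, 90)

t0: joint angles (θ0=270°, θ1=0°, θ2=180°)
t=1 rotate(2, 90) ⇒ joint angles (θ0=270°, θ1=0°, θ2=270°)
t=2 rotate(2, 90) ⇒ joint angles (θ0=270°, θ1=0°, θ2=0°)
all 64 alternatives checked — unique.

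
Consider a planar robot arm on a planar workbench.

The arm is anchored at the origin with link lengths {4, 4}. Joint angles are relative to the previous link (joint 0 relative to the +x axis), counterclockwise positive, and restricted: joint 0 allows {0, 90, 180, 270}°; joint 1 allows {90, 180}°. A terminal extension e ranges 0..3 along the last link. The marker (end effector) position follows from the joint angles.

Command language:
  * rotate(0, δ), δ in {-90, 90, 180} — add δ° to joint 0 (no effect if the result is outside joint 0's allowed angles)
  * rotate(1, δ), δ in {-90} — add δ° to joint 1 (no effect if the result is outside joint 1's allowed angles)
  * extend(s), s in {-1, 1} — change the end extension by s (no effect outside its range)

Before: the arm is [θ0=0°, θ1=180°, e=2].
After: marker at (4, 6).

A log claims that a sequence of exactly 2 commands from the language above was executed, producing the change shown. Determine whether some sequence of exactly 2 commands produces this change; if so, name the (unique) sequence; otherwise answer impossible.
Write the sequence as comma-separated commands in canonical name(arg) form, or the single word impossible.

initial: [θ0=0°, θ1=180°, e=2]
1. rotate(1, -90) → [θ0=0°, θ1=90°, e=2]
2. rotate(1, -90) → [θ0=0°, θ1=90°, e=2]
no other 2-command option fits: unique.

rotate(1, -90), rotate(1, -90)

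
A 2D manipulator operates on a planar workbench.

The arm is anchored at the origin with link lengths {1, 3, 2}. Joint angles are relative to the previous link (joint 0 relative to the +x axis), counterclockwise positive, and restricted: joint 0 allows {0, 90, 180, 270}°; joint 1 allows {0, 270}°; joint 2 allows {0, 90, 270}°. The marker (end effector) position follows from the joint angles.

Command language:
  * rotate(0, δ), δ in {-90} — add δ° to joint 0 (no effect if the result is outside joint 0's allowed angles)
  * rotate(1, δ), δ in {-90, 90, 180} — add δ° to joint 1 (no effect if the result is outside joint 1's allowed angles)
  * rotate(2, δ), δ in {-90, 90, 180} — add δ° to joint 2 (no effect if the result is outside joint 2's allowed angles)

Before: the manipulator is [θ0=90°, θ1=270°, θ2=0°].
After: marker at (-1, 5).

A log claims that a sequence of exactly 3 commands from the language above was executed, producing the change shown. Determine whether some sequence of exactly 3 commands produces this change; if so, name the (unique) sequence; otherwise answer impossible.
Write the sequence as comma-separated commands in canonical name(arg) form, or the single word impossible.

initial: [θ0=90°, θ1=270°, θ2=0°]
[1] after rotate(0, -90): [θ0=0°, θ1=270°, θ2=0°]
[2] after rotate(0, -90): [θ0=270°, θ1=270°, θ2=0°]
[3] after rotate(0, -90): [θ0=180°, θ1=270°, θ2=0°]
uniquely the one of 343 3-step routes that fits.

rotate(0, -90), rotate(0, -90), rotate(0, -90)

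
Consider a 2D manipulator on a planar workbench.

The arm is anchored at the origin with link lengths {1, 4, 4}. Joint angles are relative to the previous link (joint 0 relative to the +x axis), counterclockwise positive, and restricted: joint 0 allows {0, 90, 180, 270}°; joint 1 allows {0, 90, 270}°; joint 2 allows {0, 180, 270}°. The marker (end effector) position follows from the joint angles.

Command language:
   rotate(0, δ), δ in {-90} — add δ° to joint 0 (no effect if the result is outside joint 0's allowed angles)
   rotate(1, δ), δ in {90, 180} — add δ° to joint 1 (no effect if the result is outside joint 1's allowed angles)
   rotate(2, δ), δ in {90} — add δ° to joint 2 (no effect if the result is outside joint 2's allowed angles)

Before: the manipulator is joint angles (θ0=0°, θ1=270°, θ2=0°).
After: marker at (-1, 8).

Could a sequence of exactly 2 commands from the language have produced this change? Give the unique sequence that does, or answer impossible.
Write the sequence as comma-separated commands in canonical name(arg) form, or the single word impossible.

initial: joint angles (θ0=0°, θ1=270°, θ2=0°)
[1] after rotate(0, -90): joint angles (θ0=270°, θ1=270°, θ2=0°)
[2] after rotate(0, -90): joint angles (θ0=180°, θ1=270°, θ2=0°)
all 16 alternatives checked — unique.

rotate(0, -90), rotate(0, -90)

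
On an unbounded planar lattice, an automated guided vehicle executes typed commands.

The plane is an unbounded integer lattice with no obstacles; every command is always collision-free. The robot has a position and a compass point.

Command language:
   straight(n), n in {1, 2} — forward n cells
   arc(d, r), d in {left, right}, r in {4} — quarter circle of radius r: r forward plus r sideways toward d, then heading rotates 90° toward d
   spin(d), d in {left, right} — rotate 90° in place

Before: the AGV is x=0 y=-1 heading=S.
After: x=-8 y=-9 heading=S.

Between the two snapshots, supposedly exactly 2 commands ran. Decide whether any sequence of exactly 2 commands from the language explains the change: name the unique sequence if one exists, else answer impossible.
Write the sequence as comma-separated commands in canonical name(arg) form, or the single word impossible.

arc(right, 4), arc(left, 4)

key: order matters: swapping arc(right, 4) and arc(left, 4) lands elsewhere
t0: x=0 y=-1 heading=S
t=1 arc(right, 4) ⇒ x=-4 y=-5 heading=W
t=2 arc(left, 4) ⇒ x=-8 y=-9 heading=S
all 36 alternatives checked — unique.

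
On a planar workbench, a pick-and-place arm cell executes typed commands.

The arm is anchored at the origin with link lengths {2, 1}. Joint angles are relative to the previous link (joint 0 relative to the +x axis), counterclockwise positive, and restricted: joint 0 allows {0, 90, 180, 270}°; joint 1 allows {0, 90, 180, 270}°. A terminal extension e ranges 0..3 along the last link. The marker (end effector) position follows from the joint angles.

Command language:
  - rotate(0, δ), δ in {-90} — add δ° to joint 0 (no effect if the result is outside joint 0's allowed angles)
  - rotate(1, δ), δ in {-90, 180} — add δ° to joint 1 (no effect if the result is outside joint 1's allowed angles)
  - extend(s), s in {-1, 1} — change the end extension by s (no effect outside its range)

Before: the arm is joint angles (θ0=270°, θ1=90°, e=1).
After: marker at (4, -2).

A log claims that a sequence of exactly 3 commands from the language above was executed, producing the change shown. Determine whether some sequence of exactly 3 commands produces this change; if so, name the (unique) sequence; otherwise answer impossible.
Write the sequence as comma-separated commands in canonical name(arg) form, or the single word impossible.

begin: joint angles (θ0=270°, θ1=90°, e=1)
t=1 extend(1) ⇒ joint angles (θ0=270°, θ1=90°, e=2)
t=2 extend(1) ⇒ joint angles (θ0=270°, θ1=90°, e=3)
t=3 extend(1) ⇒ joint angles (θ0=270°, θ1=90°, e=3)
no other 3-command option fits: unique.

extend(1), extend(1), extend(1)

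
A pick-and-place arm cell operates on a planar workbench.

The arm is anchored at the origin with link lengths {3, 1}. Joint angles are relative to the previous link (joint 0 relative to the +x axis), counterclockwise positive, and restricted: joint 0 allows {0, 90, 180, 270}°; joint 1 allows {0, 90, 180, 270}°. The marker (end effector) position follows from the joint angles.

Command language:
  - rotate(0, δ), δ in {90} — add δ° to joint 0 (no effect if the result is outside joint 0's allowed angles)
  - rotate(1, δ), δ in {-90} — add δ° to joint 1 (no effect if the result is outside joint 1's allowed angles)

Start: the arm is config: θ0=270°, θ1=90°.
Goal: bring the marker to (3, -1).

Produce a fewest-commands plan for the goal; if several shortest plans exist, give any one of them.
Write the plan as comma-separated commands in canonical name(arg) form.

rotate(0, 90), rotate(1, -90), rotate(1, -90)

begin: config: θ0=270°, θ1=90°
t=1 rotate(0, 90) ⇒ config: θ0=0°, θ1=90°
t=2 rotate(1, -90) ⇒ config: θ0=0°, θ1=0°
t=3 rotate(1, -90) ⇒ config: θ0=0°, θ1=270°
no 2-step plan works, so 3 is optimal.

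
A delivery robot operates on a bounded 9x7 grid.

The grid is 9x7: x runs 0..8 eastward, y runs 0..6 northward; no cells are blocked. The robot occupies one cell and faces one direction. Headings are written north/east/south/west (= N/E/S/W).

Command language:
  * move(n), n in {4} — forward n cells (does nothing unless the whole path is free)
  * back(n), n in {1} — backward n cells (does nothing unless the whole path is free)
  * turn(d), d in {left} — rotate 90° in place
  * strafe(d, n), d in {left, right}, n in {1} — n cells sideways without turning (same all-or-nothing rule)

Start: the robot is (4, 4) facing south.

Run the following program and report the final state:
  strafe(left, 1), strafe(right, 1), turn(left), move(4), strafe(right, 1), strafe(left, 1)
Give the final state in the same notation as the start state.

(8, 4) facing east

initial: (4, 4) facing south
1. strafe(left, 1) → (5, 4) facing south
2. strafe(right, 1) → (4, 4) facing south
3. turn(left) → (4, 4) facing east
4. move(4) → (8, 4) facing east
5. strafe(right, 1) → (8, 3) facing east
6. strafe(left, 1) → (8, 4) facing east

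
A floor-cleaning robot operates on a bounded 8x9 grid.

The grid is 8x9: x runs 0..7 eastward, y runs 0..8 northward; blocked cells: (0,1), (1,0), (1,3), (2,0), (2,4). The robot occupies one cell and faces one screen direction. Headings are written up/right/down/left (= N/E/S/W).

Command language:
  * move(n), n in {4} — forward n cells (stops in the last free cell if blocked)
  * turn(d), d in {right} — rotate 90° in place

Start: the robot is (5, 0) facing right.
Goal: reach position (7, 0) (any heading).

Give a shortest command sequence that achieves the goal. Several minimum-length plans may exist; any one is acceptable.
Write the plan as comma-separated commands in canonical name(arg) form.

begin: (5, 0) facing right
[1] after move(4): (7, 0) facing right
shorter routes all fall short; 1 is best.

move(4)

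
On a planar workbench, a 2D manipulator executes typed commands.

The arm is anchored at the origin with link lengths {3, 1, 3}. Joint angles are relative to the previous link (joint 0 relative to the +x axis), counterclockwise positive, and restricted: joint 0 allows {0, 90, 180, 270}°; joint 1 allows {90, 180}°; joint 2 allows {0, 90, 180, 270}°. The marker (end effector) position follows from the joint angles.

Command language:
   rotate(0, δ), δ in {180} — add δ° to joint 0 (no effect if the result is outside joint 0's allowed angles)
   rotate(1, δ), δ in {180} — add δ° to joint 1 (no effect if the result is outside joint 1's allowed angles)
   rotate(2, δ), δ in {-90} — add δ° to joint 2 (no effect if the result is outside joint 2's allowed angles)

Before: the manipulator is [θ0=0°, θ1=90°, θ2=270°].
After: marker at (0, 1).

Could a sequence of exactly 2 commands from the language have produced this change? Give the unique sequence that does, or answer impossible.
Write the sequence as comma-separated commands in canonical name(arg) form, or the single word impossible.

rotate(2, -90), rotate(2, -90)

initial: [θ0=0°, θ1=90°, θ2=270°]
[1] after rotate(2, -90): [θ0=0°, θ1=90°, θ2=180°]
[2] after rotate(2, -90): [θ0=0°, θ1=90°, θ2=90°]
no other 2-command option fits: unique.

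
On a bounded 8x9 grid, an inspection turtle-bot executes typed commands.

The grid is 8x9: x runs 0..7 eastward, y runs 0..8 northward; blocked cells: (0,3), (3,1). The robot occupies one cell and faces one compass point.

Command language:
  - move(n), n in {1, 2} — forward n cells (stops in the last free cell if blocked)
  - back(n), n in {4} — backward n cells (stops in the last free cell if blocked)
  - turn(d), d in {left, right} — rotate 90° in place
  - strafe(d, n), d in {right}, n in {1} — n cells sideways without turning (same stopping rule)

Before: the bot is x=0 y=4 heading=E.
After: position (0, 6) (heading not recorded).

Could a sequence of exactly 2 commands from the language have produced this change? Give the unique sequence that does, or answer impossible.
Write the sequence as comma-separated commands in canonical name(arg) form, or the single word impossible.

key: order matters: swapping turn(left) and move(2) lands elsewhere
t0: x=0 y=4 heading=E
[1] after turn(left): x=0 y=4 heading=N
[2] after move(2): x=0 y=6 heading=N
no rival 2-sequence matches.

turn(left), move(2)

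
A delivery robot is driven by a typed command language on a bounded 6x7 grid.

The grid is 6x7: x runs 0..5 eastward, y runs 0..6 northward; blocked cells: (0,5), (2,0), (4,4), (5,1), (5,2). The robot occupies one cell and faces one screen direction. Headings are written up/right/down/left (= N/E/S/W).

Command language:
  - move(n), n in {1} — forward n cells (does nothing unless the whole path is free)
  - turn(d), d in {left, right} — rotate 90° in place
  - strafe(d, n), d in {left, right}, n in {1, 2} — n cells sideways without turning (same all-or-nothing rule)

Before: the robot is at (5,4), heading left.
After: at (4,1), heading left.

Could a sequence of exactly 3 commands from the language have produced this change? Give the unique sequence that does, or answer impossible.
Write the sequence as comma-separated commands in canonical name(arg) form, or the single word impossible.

key: heading stays W — no command in the sequence turns
begin: at (5,4), heading left
1. strafe(left, 1) → at (5,3), heading left
2. move(1) → at (4,3), heading left
3. strafe(left, 2) → at (4,1), heading left
uniquely the one of 343 3-step routes that fits.

strafe(left, 1), move(1), strafe(left, 2)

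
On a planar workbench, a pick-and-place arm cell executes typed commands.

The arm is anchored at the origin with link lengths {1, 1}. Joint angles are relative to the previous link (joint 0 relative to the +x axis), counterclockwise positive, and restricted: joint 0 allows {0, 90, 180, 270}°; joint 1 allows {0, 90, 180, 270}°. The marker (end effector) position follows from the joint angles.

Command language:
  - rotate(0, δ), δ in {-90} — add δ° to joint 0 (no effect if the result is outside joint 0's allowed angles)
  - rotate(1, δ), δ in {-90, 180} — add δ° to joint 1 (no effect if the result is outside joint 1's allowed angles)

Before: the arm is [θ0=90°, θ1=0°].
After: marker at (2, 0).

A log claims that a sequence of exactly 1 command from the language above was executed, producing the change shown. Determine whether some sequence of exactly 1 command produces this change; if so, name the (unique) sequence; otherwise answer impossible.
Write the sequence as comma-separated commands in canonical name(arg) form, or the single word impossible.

t0: [θ0=90°, θ1=0°]
step 1 (rotate(0, -90)): [θ0=0°, θ1=0°]
all 3 alternatives checked — unique.

rotate(0, -90)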